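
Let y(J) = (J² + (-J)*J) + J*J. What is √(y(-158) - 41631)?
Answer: I*√16667 ≈ 129.1*I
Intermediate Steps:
y(J) = J² (y(J) = (J² - J²) + J² = 0 + J² = J²)
√(y(-158) - 41631) = √((-158)² - 41631) = √(24964 - 41631) = √(-16667) = I*√16667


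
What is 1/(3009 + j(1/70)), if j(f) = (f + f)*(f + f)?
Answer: 1225/3686026 ≈ 0.00033234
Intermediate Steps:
j(f) = 4*f² (j(f) = (2*f)*(2*f) = 4*f²)
1/(3009 + j(1/70)) = 1/(3009 + 4*(1/70)²) = 1/(3009 + 4*(1/4900)) = 1/(3009 + 1/1225) = 1/(3686026/1225) = 1225/3686026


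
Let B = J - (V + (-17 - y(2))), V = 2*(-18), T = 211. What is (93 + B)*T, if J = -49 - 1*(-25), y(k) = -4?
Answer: 24898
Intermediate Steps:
V = -36
J = -24 (J = -49 + 25 = -24)
B = 25 (B = -24 - (-36 + (-17 - 1*(-4))) = -24 - (-36 + (-17 + 4)) = -24 - (-36 - 13) = -24 - 1*(-49) = -24 + 49 = 25)
(93 + B)*T = (93 + 25)*211 = 118*211 = 24898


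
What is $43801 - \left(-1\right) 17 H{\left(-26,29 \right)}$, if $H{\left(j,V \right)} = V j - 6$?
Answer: $30881$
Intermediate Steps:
$H{\left(j,V \right)} = -6 + V j$
$43801 - \left(-1\right) 17 H{\left(-26,29 \right)} = 43801 - \left(-1\right) 17 \left(-6 + 29 \left(-26\right)\right) = 43801 - - 17 \left(-6 - 754\right) = 43801 - \left(-17\right) \left(-760\right) = 43801 - 12920 = 30881$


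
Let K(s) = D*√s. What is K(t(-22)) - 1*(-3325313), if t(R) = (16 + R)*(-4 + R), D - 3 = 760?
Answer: 3325313 + 1526*√39 ≈ 3.3348e+6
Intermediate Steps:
D = 763 (D = 3 + 760 = 763)
t(R) = (-4 + R)*(16 + R)
K(s) = 763*√s
K(t(-22)) - 1*(-3325313) = 763*√(-64 + (-22)² + 12*(-22)) - 1*(-3325313) = 763*√(-64 + 484 - 264) + 3325313 = 763*√156 + 3325313 = 763*(2*√39) + 3325313 = 1526*√39 + 3325313 = 3325313 + 1526*√39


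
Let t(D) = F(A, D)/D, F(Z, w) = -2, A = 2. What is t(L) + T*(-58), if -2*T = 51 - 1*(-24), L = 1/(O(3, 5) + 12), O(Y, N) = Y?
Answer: 2145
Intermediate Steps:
L = 1/15 (L = 1/(3 + 12) = 1/15 ≈ 0.066667)
T = -75/2 (T = -(51 - 1*(-24))/2 = -(51 + 24)/2 = -1/2*75 = -75/2 ≈ -37.500)
t(D) = -2/D
t(L) + T*(-58) = -2/1/15 - 75/2*(-58) = -2*15 + 2175 = -30 + 2175 = 2145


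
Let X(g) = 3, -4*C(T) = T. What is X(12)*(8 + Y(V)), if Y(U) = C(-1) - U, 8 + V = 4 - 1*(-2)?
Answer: 123/4 ≈ 30.750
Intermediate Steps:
V = -2 (V = -8 + (4 - 1*(-2)) = -8 + (4 + 2) = -8 + 6 = -2)
C(T) = -T/4
Y(U) = 1/4 - U (Y(U) = -1/4*(-1) - U = 1/4 - U)
X(12)*(8 + Y(V)) = 3*(8 + (1/4 - 1*(-2))) = 3*(8 + (1/4 + 2)) = 3*(8 + 9/4) = 3*(41/4) = 123/4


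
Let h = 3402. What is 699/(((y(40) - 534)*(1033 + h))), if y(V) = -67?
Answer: -699/2665435 ≈ -0.00026225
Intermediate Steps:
699/(((y(40) - 534)*(1033 + h))) = 699/(((-67 - 534)*(1033 + 3402))) = 699/((-601*4435)) = 699/(-2665435) = 699*(-1/2665435) = -699/2665435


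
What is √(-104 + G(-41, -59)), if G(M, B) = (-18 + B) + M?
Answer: I*√222 ≈ 14.9*I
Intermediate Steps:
G(M, B) = -18 + B + M
√(-104 + G(-41, -59)) = √(-104 + (-18 - 59 - 41)) = √(-104 - 118) = √(-222) = I*√222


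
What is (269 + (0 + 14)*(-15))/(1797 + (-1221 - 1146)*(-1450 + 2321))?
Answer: -59/2059860 ≈ -2.8643e-5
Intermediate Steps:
(269 + (0 + 14)*(-15))/(1797 + (-1221 - 1146)*(-1450 + 2321)) = (269 + 14*(-15))/(1797 - 2367*871) = (269 - 210)/(1797 - 2061657) = 59/(-2059860) = 59*(-1/2059860) = -59/2059860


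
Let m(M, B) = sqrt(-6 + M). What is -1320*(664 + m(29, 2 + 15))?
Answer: -876480 - 1320*sqrt(23) ≈ -8.8281e+5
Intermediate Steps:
-1320*(664 + m(29, 2 + 15)) = -1320*(664 + sqrt(-6 + 29)) = -1320*(664 + sqrt(23)) = -876480 - 1320*sqrt(23)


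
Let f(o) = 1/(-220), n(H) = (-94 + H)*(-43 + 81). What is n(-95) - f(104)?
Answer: -1580039/220 ≈ -7182.0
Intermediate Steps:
n(H) = -3572 + 38*H (n(H) = (-94 + H)*38 = -3572 + 38*H)
f(o) = -1/220
n(-95) - f(104) = (-3572 + 38*(-95)) - 1*(-1/220) = (-3572 - 3610) + 1/220 = -7182 + 1/220 = -1580039/220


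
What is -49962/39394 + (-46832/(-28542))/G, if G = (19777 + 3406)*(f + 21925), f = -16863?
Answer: -20918281405829747/16493630895200451 ≈ -1.2683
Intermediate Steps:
G = 117352346 (G = (19777 + 3406)*(-16863 + 21925) = 23183*5062 = 117352346)
-49962/39394 + (-46832/(-28542))/G = -49962/39394 - 46832/(-28542)/117352346 = -49962*1/39394 - 46832*(-1/28542)*(1/117352346) = -24981/19697 + (23416/14271)*(1/117352346) = -24981/19697 + 11708/837367664883 = -20918281405829747/16493630895200451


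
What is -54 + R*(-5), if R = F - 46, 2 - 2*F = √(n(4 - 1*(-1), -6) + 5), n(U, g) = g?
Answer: 171 + 5*I/2 ≈ 171.0 + 2.5*I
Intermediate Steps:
F = 1 - I/2 (F = 1 - √(-6 + 5)/2 = 1 - I/2 ≈ 1.0 - 0.5*I)
R = -45 - I/2 (R = (1 - I/2) - 46 = -45 - I/2 ≈ -45.0 - 0.5*I)
-54 + R*(-5) = -54 + (-45 - I/2)*(-5) = -54 + (225 + 5*I/2) = 171 + 5*I/2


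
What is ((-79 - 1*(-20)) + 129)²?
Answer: 4900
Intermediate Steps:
((-79 - 1*(-20)) + 129)² = ((-79 + 20) + 129)² = (-59 + 129)² = 70² = 4900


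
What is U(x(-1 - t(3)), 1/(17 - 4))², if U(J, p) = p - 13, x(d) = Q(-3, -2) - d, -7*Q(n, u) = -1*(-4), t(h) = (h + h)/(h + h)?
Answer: 28224/169 ≈ 167.01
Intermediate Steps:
t(h) = 1 (t(h) = (2*h)/((2*h)) = (2*h)*(1/(2*h)) = 1)
Q(n, u) = -4/7 (Q(n, u) = -(-1)*(-4)/7 = -⅐*4 = -4/7)
x(d) = -4/7 - d
U(J, p) = -13 + p
U(x(-1 - t(3)), 1/(17 - 4))² = (-13 + 1/(17 - 4))² = (-13 + 1/13)² = (-168/13)² = 28224/169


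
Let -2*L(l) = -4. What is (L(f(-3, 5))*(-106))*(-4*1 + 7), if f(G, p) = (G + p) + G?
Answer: -636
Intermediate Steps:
f(G, p) = p + 2*G
L(l) = 2 (L(l) = -1/2*(-4) = 2)
(L(f(-3, 5))*(-106))*(-4*1 + 7) = (2*(-106))*(-4*1 + 7) = -212*(-4 + 7) = -212*3 = -636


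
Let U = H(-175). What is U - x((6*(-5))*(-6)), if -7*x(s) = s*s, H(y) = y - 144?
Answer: 30167/7 ≈ 4309.6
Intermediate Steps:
H(y) = -144 + y
x(s) = -s²/7 (x(s) = -s*s/7 = -s²/7)
U = -319 (U = -144 - 175 = -319)
U - x((6*(-5))*(-6)) = -319 - (-1)*((6*(-5))*(-6))²/7 = -319 - (-1)*(-30*(-6))²/7 = -319 - (-1)*180²/7 = -319 - (-1)*32400/7 = -319 - 1*(-32400/7) = -319 + 32400/7 = 30167/7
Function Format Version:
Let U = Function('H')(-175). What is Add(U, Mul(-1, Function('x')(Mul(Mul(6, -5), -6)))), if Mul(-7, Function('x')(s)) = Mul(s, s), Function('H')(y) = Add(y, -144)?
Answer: Rational(30167, 7) ≈ 4309.6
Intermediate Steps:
Function('H')(y) = Add(-144, y)
Function('x')(s) = Mul(Rational(-1, 7), Pow(s, 2)) (Function('x')(s) = Mul(Rational(-1, 7), Mul(s, s)) = Mul(Rational(-1, 7), Pow(s, 2)))
U = -319 (U = Add(-144, -175) = -319)
Add(U, Mul(-1, Function('x')(Mul(Mul(6, -5), -6)))) = Add(-319, Mul(-1, Mul(Rational(-1, 7), Pow(Mul(Mul(6, -5), -6), 2)))) = Add(-319, Mul(-1, Mul(Rational(-1, 7), Pow(Mul(-30, -6), 2)))) = Add(-319, Mul(-1, Mul(Rational(-1, 7), Pow(180, 2)))) = Add(-319, Mul(-1, Mul(Rational(-1, 7), 32400))) = Add(-319, Mul(-1, Rational(-32400, 7))) = Add(-319, Rational(32400, 7)) = Rational(30167, 7)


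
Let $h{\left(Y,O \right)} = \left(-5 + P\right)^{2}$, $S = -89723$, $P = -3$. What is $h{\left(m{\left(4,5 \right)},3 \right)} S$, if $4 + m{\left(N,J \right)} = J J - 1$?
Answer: $-5742272$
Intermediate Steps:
$m{\left(N,J \right)} = -5 + J^{2}$ ($m{\left(N,J \right)} = -4 + \left(J J - 1\right) = -4 + \left(J^{2} - 1\right) = -4 + \left(-1 + J^{2}\right) = -5 + J^{2}$)
$h{\left(Y,O \right)} = 64$ ($h{\left(Y,O \right)} = \left(-5 - 3\right)^{2} = \left(-8\right)^{2} = 64$)
$h{\left(m{\left(4,5 \right)},3 \right)} S = 64 \left(-89723\right) = -5742272$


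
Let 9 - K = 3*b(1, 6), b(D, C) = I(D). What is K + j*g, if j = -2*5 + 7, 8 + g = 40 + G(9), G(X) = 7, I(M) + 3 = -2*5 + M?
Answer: -72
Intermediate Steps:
I(M) = -13 + M (I(M) = -3 + (-2*5 + M) = -3 + (-10 + M) = -13 + M)
b(D, C) = -13 + D
K = 45 (K = 9 - 3*(-13 + 1) = 9 - 3*(-12) = 9 - 1*(-36) = 9 + 36 = 45)
g = 39 (g = -8 + (40 + 7) = -8 + 47 = 39)
j = -3 (j = -10 + 7 = -3)
K + j*g = 45 - 3*39 = 45 - 117 = -72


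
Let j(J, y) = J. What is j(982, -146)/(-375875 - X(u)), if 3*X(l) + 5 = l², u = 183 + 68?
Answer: -2946/1190621 ≈ -0.0024743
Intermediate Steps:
u = 251
X(l) = -5/3 + l²/3
j(982, -146)/(-375875 - X(u)) = 982/(-375875 - (-5/3 + (⅓)*251²)) = 982/(-375875 - (-5/3 + (⅓)*63001)) = 982/(-375875 - (-5/3 + 63001/3)) = 982/(-375875 - 1*62996/3) = 982/(-375875 - 62996/3) = 982/(-1190621/3) = 982*(-3/1190621) = -2946/1190621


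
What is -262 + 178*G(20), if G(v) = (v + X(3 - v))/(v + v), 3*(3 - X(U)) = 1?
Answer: -2417/15 ≈ -161.13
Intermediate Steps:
X(U) = 8/3 (X(U) = 3 - 1/3*1 = 3 - 1/3 = 8/3)
G(v) = (8/3 + v)/(2*v) (G(v) = (v + 8/3)/(v + v) = (8/3 + v)/((2*v)) = (8/3 + v)*(1/(2*v)) = (8/3 + v)/(2*v))
-262 + 178*G(20) = -262 + 178*((1/6)*(8 + 3*20)/20) = -262 + 178*((1/6)*(1/20)*(8 + 60)) = -262 + 178*((1/6)*(1/20)*68) = -262 + 178*(17/30) = -262 + 1513/15 = -2417/15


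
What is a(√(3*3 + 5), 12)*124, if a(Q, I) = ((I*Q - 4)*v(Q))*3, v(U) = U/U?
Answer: -1488 + 4464*√14 ≈ 15215.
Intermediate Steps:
v(U) = 1
a(Q, I) = -12 + 3*I*Q (a(Q, I) = ((I*Q - 4)*1)*3 = ((-4 + I*Q)*1)*3 = (-4 + I*Q)*3 = -12 + 3*I*Q)
a(√(3*3 + 5), 12)*124 = (-12 + 3*12*√(3*3 + 5))*124 = (-12 + 3*12*√(9 + 5))*124 = (-12 + 3*12*√14)*124 = (-12 + 36*√14)*124 = -1488 + 4464*√14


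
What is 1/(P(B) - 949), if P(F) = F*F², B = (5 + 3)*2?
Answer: 1/3147 ≈ 0.00031776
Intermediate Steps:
B = 16 (B = 8*2 = 16)
P(F) = F³
1/(P(B) - 949) = 1/(16³ - 949) = 1/(4096 - 949) = 1/3147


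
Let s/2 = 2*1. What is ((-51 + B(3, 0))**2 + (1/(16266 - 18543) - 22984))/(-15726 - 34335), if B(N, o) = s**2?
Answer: 49545244/113988897 ≈ 0.43465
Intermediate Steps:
s = 4 (s = 2*(2*1) = 2*2 = 4)
B(N, o) = 16 (B(N, o) = 4**2 = 16)
((-51 + B(3, 0))**2 + (1/(16266 - 18543) - 22984))/(-15726 - 34335) = ((-51 + 16)**2 + (1/(16266 - 18543) - 22984))/(-15726 - 34335) = ((-35)**2 + (1/(-2277) - 22984))/(-50061) = (1225 + (-1/2277 - 22984))*(-1/50061) = (1225 - 52334569/2277)*(-1/50061) = -49545244/2277*(-1/50061) = 49545244/113988897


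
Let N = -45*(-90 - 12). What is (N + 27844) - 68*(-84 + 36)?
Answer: 35698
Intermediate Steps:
N = 4590 (N = -45*(-102) = 4590)
(N + 27844) - 68*(-84 + 36) = (4590 + 27844) - 68*(-84 + 36) = 32434 - 68*(-48) = 32434 + 3264 = 35698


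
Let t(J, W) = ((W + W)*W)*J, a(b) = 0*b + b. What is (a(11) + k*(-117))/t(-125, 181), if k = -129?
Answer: -7552/4095125 ≈ -0.0018441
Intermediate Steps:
a(b) = b (a(b) = 0 + b = b)
t(J, W) = 2*J*W² (t(J, W) = ((2*W)*W)*J = (2*W²)*J = 2*J*W²)
(a(11) + k*(-117))/t(-125, 181) = (11 - 129*(-117))/((2*(-125)*181²)) = (11 + 15093)/((2*(-125)*32761)) = 15104/(-8190250) = 15104*(-1/8190250) = -7552/4095125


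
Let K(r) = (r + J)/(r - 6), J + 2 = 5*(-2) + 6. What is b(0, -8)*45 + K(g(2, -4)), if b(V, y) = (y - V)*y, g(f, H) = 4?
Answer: 2881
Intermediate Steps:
b(V, y) = y*(y - V)
J = -6 (J = -2 + (5*(-2) + 6) = -2 + (-10 + 6) = -2 - 4 = -6)
K(r) = 1 (K(r) = (r - 6)/(r - 6) = (-6 + r)/(-6 + r) = 1)
b(0, -8)*45 + K(g(2, -4)) = -8*(-8 - 1*0)*45 + 1 = -8*(-8 + 0)*45 + 1 = -8*(-8)*45 + 1 = 64*45 + 1 = 2880 + 1 = 2881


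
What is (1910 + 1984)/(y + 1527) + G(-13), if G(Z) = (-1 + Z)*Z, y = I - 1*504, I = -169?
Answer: 79661/427 ≈ 186.56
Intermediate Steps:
y = -673 (y = -169 - 1*504 = -169 - 504 = -673)
G(Z) = Z*(-1 + Z)
(1910 + 1984)/(y + 1527) + G(-13) = (1910 + 1984)/(-673 + 1527) - 13*(-1 - 13) = 3894/854 - 13*(-14) = 3894*(1/854) + 182 = 1947/427 + 182 = 79661/427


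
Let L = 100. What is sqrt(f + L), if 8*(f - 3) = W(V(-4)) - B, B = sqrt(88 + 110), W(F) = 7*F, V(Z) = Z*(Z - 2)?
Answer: sqrt(1984 - 6*sqrt(22))/4 ≈ 11.056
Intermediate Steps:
V(Z) = Z*(-2 + Z)
B = 3*sqrt(22) (B = sqrt(198) = 3*sqrt(22) ≈ 14.071)
f = 24 - 3*sqrt(22)/8 (f = 3 + (7*(-4*(-2 - 4)) - 3*sqrt(22))/8 = 3 + (7*(-4*(-6)) - 3*sqrt(22))/8 = 3 + (7*24 - 3*sqrt(22))/8 = 3 + (168 - 3*sqrt(22))/8 = 3 + (21 - 3*sqrt(22)/8) = 24 - 3*sqrt(22)/8 ≈ 22.241)
sqrt(f + L) = sqrt((24 - 3*sqrt(22)/8) + 100) = sqrt(124 - 3*sqrt(22)/8)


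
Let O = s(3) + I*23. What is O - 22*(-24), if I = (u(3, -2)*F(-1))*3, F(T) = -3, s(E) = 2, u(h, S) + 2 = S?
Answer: 1358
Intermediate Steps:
u(h, S) = -2 + S
I = 36 (I = ((-2 - 2)*(-3))*3 = -4*(-3)*3 = 12*3 = 36)
O = 830 (O = 2 + 36*23 = 2 + 828 = 830)
O - 22*(-24) = 830 - 22*(-24) = 830 - 1*(-528) = 830 + 528 = 1358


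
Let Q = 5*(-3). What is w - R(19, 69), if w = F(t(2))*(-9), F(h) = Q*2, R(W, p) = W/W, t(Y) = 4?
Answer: 269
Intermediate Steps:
R(W, p) = 1
Q = -15
F(h) = -30 (F(h) = -15*2 = -30)
w = 270 (w = -30*(-9) = 270)
w - R(19, 69) = 270 - 1*1 = 270 - 1 = 269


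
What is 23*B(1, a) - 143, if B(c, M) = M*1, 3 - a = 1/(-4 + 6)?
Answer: -171/2 ≈ -85.500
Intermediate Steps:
a = 5/2 (a = 3 - 1/(-4 + 6) = 3 - 1/2 = 3 - 1*½ = 3 - ½ = 5/2 ≈ 2.5000)
B(c, M) = M
23*B(1, a) - 143 = 23*(5/2) - 143 = 115/2 - 143 = -171/2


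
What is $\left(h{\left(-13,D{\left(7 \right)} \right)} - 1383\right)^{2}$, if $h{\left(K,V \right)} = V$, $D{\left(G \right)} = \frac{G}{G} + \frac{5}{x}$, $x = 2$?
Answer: $\frac{7612081}{4} \approx 1.903 \cdot 10^{6}$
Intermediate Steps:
$D{\left(G \right)} = \frac{7}{2}$ ($D{\left(G \right)} = \frac{G}{G} + \frac{5}{2} = 1 + 5 \cdot \frac{1}{2} = 1 + \frac{5}{2} = \frac{7}{2}$)
$\left(h{\left(-13,D{\left(7 \right)} \right)} - 1383\right)^{2} = \left(\frac{7}{2} - 1383\right)^{2} = \left(- \frac{2759}{2}\right)^{2} = \frac{7612081}{4}$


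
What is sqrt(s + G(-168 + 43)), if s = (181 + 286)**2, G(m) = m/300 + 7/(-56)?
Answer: sqrt(31404738)/12 ≈ 467.00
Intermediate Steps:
G(m) = -1/8 + m/300 (G(m) = m*(1/300) + 7*(-1/56) = m/300 - 1/8 = -1/8 + m/300)
s = 218089 (s = 467**2 = 218089)
sqrt(s + G(-168 + 43)) = sqrt(218089 + (-1/8 + (-168 + 43)/300)) = sqrt(218089 + (-1/8 + (1/300)*(-125))) = sqrt(218089 + (-1/8 - 5/12)) = sqrt(218089 - 13/24) = sqrt(5234123/24) = sqrt(31404738)/12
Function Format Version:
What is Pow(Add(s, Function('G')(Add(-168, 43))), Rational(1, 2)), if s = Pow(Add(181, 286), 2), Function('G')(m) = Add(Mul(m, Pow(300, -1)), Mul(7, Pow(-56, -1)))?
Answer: Mul(Rational(1, 12), Pow(31404738, Rational(1, 2))) ≈ 467.00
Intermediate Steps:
Function('G')(m) = Add(Rational(-1, 8), Mul(Rational(1, 300), m)) (Function('G')(m) = Add(Mul(m, Rational(1, 300)), Mul(7, Rational(-1, 56))) = Add(Mul(Rational(1, 300), m), Rational(-1, 8)) = Add(Rational(-1, 8), Mul(Rational(1, 300), m)))
s = 218089 (s = Pow(467, 2) = 218089)
Pow(Add(s, Function('G')(Add(-168, 43))), Rational(1, 2)) = Pow(Add(218089, Add(Rational(-1, 8), Mul(Rational(1, 300), Add(-168, 43)))), Rational(1, 2)) = Pow(Add(218089, Add(Rational(-1, 8), Mul(Rational(1, 300), -125))), Rational(1, 2)) = Pow(Add(218089, Add(Rational(-1, 8), Rational(-5, 12))), Rational(1, 2)) = Pow(Add(218089, Rational(-13, 24)), Rational(1, 2)) = Pow(Rational(5234123, 24), Rational(1, 2)) = Mul(Rational(1, 12), Pow(31404738, Rational(1, 2)))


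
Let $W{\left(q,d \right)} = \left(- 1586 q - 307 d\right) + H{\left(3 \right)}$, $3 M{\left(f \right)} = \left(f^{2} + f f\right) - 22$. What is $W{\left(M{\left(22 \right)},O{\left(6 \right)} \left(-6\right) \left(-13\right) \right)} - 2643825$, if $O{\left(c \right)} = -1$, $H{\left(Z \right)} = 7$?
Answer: $- \frac{9359972}{3} \approx -3.12 \cdot 10^{6}$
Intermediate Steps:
$M{\left(f \right)} = - \frac{22}{3} + \frac{2 f^{2}}{3}$ ($M{\left(f \right)} = \frac{\left(f^{2} + f f\right) - 22}{3} = \frac{\left(f^{2} + f^{2}\right) - 22}{3} = \frac{2 f^{2} - 22}{3} = \frac{-22 + 2 f^{2}}{3} = - \frac{22}{3} + \frac{2 f^{2}}{3}$)
$W{\left(q,d \right)} = 7 - 1586 q - 307 d$ ($W{\left(q,d \right)} = \left(- 1586 q - 307 d\right) + 7 = 7 - 1586 q - 307 d$)
$W{\left(M{\left(22 \right)},O{\left(6 \right)} \left(-6\right) \left(-13\right) \right)} - 2643825 = \left(7 - 1586 \left(- \frac{22}{3} + \frac{2 \cdot 22^{2}}{3}\right) - 307 \left(-1\right) \left(-6\right) \left(-13\right)\right) - 2643825 = \left(7 - 1586 \left(- \frac{22}{3} + \frac{2}{3} \cdot 484\right) - 307 \cdot 6 \left(-13\right)\right) - 2643825 = \left(7 - 1586 \left(- \frac{22}{3} + \frac{968}{3}\right) - -23946\right) - 2643825 = \left(7 - \frac{1500356}{3} + 23946\right) - 2643825 = - \frac{1428497}{3} - 2643825 = - \frac{9359972}{3}$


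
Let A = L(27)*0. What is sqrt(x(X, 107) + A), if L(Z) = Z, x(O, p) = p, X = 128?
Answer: sqrt(107) ≈ 10.344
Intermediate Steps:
A = 0 (A = 27*0 = 0)
sqrt(x(X, 107) + A) = sqrt(107 + 0) = sqrt(107)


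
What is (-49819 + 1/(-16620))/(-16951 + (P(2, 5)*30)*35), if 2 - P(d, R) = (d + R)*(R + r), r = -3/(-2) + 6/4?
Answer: 827991781/1224079620 ≈ 0.67642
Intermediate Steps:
r = 3 (r = -3*(-½) + 6*(¼) = 3/2 + 3/2 = 3)
P(d, R) = 2 - (3 + R)*(R + d) (P(d, R) = 2 - (d + R)*(R + 3) = 2 - (R + d)*(3 + R) = 2 - (3 + R)*(R + d))
(-49819 + 1/(-16620))/(-16951 + (P(2, 5)*30)*35) = (-49819 + 1/(-16620))/(-16951 + ((2 - 1*5² - 3*5 - 3*2 - 1*5*2)*30)*35) = (-49819 - 1/16620)/(-16951 + ((2 - 1*25 - 15 - 6 - 10)*30)*35) = -827991781/(16620*(-16951 + ((2 - 25 - 15 - 6 - 10)*30)*35)) = -827991781/(16620*(-16951 - 54*30*35)) = -827991781/(16620*(-16951 - 1620*35)) = -827991781/(16620*(-16951 - 56700)) = -827991781/16620/(-73651) = -827991781/16620*(-1/73651) = 827991781/1224079620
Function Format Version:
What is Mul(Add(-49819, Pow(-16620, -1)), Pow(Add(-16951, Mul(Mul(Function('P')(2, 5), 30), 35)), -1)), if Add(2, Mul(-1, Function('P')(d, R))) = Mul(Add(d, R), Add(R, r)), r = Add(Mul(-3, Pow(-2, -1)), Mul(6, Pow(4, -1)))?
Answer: Rational(827991781, 1224079620) ≈ 0.67642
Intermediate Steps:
r = 3 (r = Add(Mul(-3, Rational(-1, 2)), Mul(6, Rational(1, 4))) = Add(Rational(3, 2), Rational(3, 2)) = 3)
Function('P')(d, R) = Add(2, Mul(-1, Add(3, R), Add(R, d))) (Function('P')(d, R) = Add(2, Mul(-1, Mul(Add(d, R), Add(R, 3)))) = Add(2, Mul(-1, Mul(Add(R, d), Add(3, R)))) = Add(2, Mul(-1, Mul(Add(3, R), Add(R, d)))) = Add(2, Mul(-1, Add(3, R), Add(R, d))))
Mul(Add(-49819, Pow(-16620, -1)), Pow(Add(-16951, Mul(Mul(Function('P')(2, 5), 30), 35)), -1)) = Mul(Add(-49819, Pow(-16620, -1)), Pow(Add(-16951, Mul(Mul(Add(2, Mul(-1, Pow(5, 2)), Mul(-3, 5), Mul(-3, 2), Mul(-1, 5, 2)), 30), 35)), -1)) = Mul(Add(-49819, Rational(-1, 16620)), Pow(Add(-16951, Mul(Mul(Add(2, Mul(-1, 25), -15, -6, -10), 30), 35)), -1)) = Mul(Rational(-827991781, 16620), Pow(Add(-16951, Mul(Mul(Add(2, -25, -15, -6, -10), 30), 35)), -1)) = Mul(Rational(-827991781, 16620), Pow(Add(-16951, Mul(Mul(-54, 30), 35)), -1)) = Mul(Rational(-827991781, 16620), Pow(Add(-16951, Mul(-1620, 35)), -1)) = Mul(Rational(-827991781, 16620), Pow(Add(-16951, -56700), -1)) = Mul(Rational(-827991781, 16620), Pow(-73651, -1)) = Mul(Rational(-827991781, 16620), Rational(-1, 73651)) = Rational(827991781, 1224079620)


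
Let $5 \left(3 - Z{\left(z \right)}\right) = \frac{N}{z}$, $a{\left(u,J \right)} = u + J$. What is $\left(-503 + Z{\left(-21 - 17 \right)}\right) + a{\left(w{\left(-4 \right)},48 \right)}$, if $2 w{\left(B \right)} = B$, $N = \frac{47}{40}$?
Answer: $- \frac{3450353}{7600} \approx -453.99$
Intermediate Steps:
$N = \frac{47}{40}$ ($N = 47 \cdot \frac{1}{40} = \frac{47}{40} \approx 1.175$)
$w{\left(B \right)} = \frac{B}{2}$
$a{\left(u,J \right)} = J + u$
$Z{\left(z \right)} = 3 - \frac{47}{200 z}$ ($Z{\left(z \right)} = 3 - \frac{\frac{47}{40} \frac{1}{z}}{5} = 3 - \frac{47}{200 z}$)
$\left(-503 + Z{\left(-21 - 17 \right)}\right) + a{\left(w{\left(-4 \right)},48 \right)} = \left(-503 + \left(3 - \frac{47}{200 \left(-21 - 17\right)}\right)\right) + \left(48 + \frac{1}{2} \left(-4\right)\right) = \left(-503 + \left(3 - \frac{47}{200 \left(-38\right)}\right)\right) + \left(48 - 2\right) = \left(-503 + \left(3 - - \frac{47}{7600}\right)\right) + 46 = \left(-503 + \left(3 + \frac{47}{7600}\right)\right) + 46 = \left(-503 + \frac{22847}{7600}\right) + 46 = - \frac{3799953}{7600} + 46 = - \frac{3450353}{7600}$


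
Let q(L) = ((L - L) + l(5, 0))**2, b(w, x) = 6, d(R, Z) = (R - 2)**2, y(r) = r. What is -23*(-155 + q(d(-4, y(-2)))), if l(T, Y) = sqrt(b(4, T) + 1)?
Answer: 3404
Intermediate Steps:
d(R, Z) = (-2 + R)**2
l(T, Y) = sqrt(7) (l(T, Y) = sqrt(6 + 1) = sqrt(7))
q(L) = 7 (q(L) = ((L - L) + sqrt(7))**2 = (0 + sqrt(7))**2 = (sqrt(7))**2 = 7)
-23*(-155 + q(d(-4, y(-2)))) = -23*(-155 + 7) = -23*(-148) = 3404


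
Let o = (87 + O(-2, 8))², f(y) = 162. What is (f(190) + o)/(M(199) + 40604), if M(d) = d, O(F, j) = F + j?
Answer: 2937/13601 ≈ 0.21594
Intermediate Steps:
o = 8649 (o = (87 + (-2 + 8))² = (87 + 6)² = 93² = 8649)
(f(190) + o)/(M(199) + 40604) = (162 + 8649)/(199 + 40604) = 8811/40803 = 8811*(1/40803) = 2937/13601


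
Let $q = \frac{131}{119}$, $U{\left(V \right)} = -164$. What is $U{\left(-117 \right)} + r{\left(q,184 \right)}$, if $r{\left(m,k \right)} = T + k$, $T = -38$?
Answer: $-18$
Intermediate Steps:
$q = \frac{131}{119}$ ($q = 131 \cdot \frac{1}{119} = \frac{131}{119} \approx 1.1008$)
$r{\left(m,k \right)} = -38 + k$
$U{\left(-117 \right)} + r{\left(q,184 \right)} = -164 + \left(-38 + 184\right) = -164 + 146 = -18$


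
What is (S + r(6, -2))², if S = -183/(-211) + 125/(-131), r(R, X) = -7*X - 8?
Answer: 26713941136/764024881 ≈ 34.965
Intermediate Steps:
r(R, X) = -8 - 7*X
S = -2402/27641 (S = -183*(-1/211) + 125*(-1/131) = 183/211 - 125/131 = -2402/27641 ≈ -0.086900)
(S + r(6, -2))² = (-2402/27641 + (-8 - 7*(-2)))² = (-2402/27641 + (-8 + 14))² = (-2402/27641 + 6)² = (163444/27641)² = 26713941136/764024881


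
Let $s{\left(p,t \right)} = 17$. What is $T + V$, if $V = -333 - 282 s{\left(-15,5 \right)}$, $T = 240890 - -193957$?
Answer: $429720$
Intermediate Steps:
$T = 434847$ ($T = 240890 + 193957 = 434847$)
$V = -5127$ ($V = -333 - 4794 = -5127$)
$T + V = 434847 - 5127 = 429720$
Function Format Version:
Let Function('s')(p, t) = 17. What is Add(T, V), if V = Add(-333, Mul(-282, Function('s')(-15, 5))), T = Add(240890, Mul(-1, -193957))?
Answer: 429720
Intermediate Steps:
T = 434847 (T = Add(240890, 193957) = 434847)
V = -5127 (V = Add(-333, Mul(-282, 17)) = Add(-333, -4794) = -5127)
Add(T, V) = Add(434847, -5127) = 429720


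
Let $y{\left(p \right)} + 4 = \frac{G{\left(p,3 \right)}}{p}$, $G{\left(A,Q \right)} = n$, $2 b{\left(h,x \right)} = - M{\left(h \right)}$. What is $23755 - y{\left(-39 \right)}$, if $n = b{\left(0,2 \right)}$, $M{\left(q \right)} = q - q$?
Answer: $23759$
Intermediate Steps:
$M{\left(q \right)} = 0$
$b{\left(h,x \right)} = 0$ ($b{\left(h,x \right)} = \frac{\left(-1\right) 0}{2} = \frac{1}{2} \cdot 0 = 0$)
$n = 0$
$G{\left(A,Q \right)} = 0$
$y{\left(p \right)} = -4$ ($y{\left(p \right)} = -4 + \frac{0}{p} = -4 + 0 = -4$)
$23755 - y{\left(-39 \right)} = 23755 - -4 = 23755 + 4 = 23759$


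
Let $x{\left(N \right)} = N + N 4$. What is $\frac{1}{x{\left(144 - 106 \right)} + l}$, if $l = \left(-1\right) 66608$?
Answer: $- \frac{1}{66418} \approx -1.5056 \cdot 10^{-5}$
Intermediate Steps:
$x{\left(N \right)} = 5 N$ ($x{\left(N \right)} = N + 4 N = 5 N$)
$l = -66608$
$\frac{1}{x{\left(144 - 106 \right)} + l} = \frac{1}{5 \left(144 - 106\right) - 66608} = \frac{1}{5 \cdot 38 - 66608} = \frac{1}{190 - 66608} = \frac{1}{-66418} = - \frac{1}{66418}$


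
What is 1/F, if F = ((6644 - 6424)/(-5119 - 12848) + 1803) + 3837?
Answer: 17967/101333660 ≈ 0.00017731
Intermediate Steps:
F = 101333660/17967 (F = (220/(-17967) + 1803) + 3837 = (220*(-1/17967) + 1803) + 3837 = (-220/17967 + 1803) + 3837 = 32394281/17967 + 3837 = 101333660/17967 ≈ 5640.0)
1/F = 1/(101333660/17967) = 17967/101333660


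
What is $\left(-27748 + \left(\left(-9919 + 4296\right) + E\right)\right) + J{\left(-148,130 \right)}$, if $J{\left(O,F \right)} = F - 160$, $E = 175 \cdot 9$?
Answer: $-31826$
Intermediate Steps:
$E = 1575$
$J{\left(O,F \right)} = -160 + F$
$\left(-27748 + \left(\left(-9919 + 4296\right) + E\right)\right) + J{\left(-148,130 \right)} = \left(-27748 + \left(\left(-9919 + 4296\right) + 1575\right)\right) + \left(-160 + 130\right) = \left(-27748 + \left(-5623 + 1575\right)\right) - 30 = \left(-27748 - 4048\right) - 30 = -31796 - 30 = -31826$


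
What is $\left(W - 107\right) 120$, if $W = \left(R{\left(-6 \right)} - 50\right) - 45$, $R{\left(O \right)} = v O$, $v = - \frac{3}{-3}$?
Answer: $-24960$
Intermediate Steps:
$v = 1$ ($v = \left(-3\right) \left(- \frac{1}{3}\right) = 1$)
$R{\left(O \right)} = O$ ($R{\left(O \right)} = 1 O = O$)
$W = -101$ ($W = \left(-6 - 50\right) - 45 = -56 - 45 = -101$)
$\left(W - 107\right) 120 = \left(-101 - 107\right) 120 = \left(-208\right) 120 = -24960$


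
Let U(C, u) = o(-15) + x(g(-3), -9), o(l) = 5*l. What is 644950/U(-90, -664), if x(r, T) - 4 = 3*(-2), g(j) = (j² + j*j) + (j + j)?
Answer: -644950/77 ≈ -8376.0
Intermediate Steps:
g(j) = 2*j + 2*j² (g(j) = (j² + j²) + 2*j = 2*j² + 2*j = 2*j + 2*j²)
x(r, T) = -2 (x(r, T) = 4 + 3*(-2) = 4 - 6 = -2)
U(C, u) = -77 (U(C, u) = 5*(-15) - 2 = -75 - 2 = -77)
644950/U(-90, -664) = 644950/(-77) = 644950*(-1/77) = -644950/77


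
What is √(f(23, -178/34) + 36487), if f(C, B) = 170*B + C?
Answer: 2*√8905 ≈ 188.73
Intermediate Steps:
f(C, B) = C + 170*B
√(f(23, -178/34) + 36487) = √((23 + 170*(-178/34)) + 36487) = √((23 + 170*(-178*1/34)) + 36487) = √((23 + 170*(-89/17)) + 36487) = √((23 - 890) + 36487) = √(-867 + 36487) = √35620 = 2*√8905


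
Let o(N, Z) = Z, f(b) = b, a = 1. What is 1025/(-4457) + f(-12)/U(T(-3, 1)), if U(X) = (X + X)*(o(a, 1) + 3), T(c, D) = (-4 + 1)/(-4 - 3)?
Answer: -33249/8914 ≈ -3.7300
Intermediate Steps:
T(c, D) = 3/7 (T(c, D) = -3/(-7) = -3*(-⅐) = 3/7)
U(X) = 8*X (U(X) = (X + X)*(1 + 3) = (2*X)*4 = 8*X)
1025/(-4457) + f(-12)/U(T(-3, 1)) = 1025/(-4457) - 12/(8*(3/7)) = 1025*(-1/4457) - 12/24/7 = -1025/4457 - 12*7/24 = -1025/4457 - 7/2 = -33249/8914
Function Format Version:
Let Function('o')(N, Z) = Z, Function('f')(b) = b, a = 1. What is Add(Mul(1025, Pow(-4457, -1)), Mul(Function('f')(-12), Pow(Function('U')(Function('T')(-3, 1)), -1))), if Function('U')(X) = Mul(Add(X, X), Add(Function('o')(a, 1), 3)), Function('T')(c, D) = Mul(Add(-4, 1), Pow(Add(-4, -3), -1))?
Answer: Rational(-33249, 8914) ≈ -3.7300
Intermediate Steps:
Function('T')(c, D) = Rational(3, 7) (Function('T')(c, D) = Mul(-3, Pow(-7, -1)) = Mul(-3, Rational(-1, 7)) = Rational(3, 7))
Function('U')(X) = Mul(8, X) (Function('U')(X) = Mul(Add(X, X), Add(1, 3)) = Mul(Mul(2, X), 4) = Mul(8, X))
Add(Mul(1025, Pow(-4457, -1)), Mul(Function('f')(-12), Pow(Function('U')(Function('T')(-3, 1)), -1))) = Add(Mul(1025, Pow(-4457, -1)), Mul(-12, Pow(Mul(8, Rational(3, 7)), -1))) = Add(Mul(1025, Rational(-1, 4457)), Mul(-12, Pow(Rational(24, 7), -1))) = Add(Rational(-1025, 4457), Mul(-12, Rational(7, 24))) = Add(Rational(-1025, 4457), Rational(-7, 2)) = Rational(-33249, 8914)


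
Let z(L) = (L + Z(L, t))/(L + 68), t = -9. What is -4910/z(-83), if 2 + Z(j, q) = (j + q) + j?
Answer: -7365/26 ≈ -283.27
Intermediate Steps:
Z(j, q) = -2 + q + 2*j (Z(j, q) = -2 + ((j + q) + j) = -2 + (q + 2*j) = -2 + q + 2*j)
z(L) = (-11 + 3*L)/(68 + L) (z(L) = (L + (-2 - 9 + 2*L))/(L + 68) = (L + (-11 + 2*L))/(68 + L) = (-11 + 3*L)/(68 + L))
-4910/z(-83) = -4910*(68 - 83)/(-11 + 3*(-83)) = -4910*(-15/(-11 - 249)) = -4910/((-1/15*(-260))) = -4910/52/3 = -4910*3/52 = -7365/26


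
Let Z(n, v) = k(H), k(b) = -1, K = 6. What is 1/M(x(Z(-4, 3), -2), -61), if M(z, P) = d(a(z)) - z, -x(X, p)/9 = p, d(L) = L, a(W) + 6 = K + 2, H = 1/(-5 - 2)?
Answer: -1/16 ≈ -0.062500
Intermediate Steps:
H = -⅐ (H = 1/(-7) = -⅐ ≈ -0.14286)
a(W) = 2 (a(W) = -6 + (6 + 2) = -6 + 8 = 2)
Z(n, v) = -1
x(X, p) = -9*p
M(z, P) = 2 - z
1/M(x(Z(-4, 3), -2), -61) = 1/(2 - (-9)*(-2)) = 1/(2 - 1*18) = 1/(2 - 18) = 1/(-16) = -1/16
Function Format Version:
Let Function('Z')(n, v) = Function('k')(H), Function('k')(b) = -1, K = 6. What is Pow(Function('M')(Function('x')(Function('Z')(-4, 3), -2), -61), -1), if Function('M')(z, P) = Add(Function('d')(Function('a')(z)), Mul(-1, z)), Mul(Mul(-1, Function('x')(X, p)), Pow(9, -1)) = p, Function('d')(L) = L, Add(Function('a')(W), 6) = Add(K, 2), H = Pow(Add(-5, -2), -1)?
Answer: Rational(-1, 16) ≈ -0.062500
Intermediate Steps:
H = Rational(-1, 7) (H = Pow(-7, -1) = Rational(-1, 7) ≈ -0.14286)
Function('a')(W) = 2 (Function('a')(W) = Add(-6, Add(6, 2)) = Add(-6, 8) = 2)
Function('Z')(n, v) = -1
Function('x')(X, p) = Mul(-9, p)
Function('M')(z, P) = Add(2, Mul(-1, z))
Pow(Function('M')(Function('x')(Function('Z')(-4, 3), -2), -61), -1) = Pow(Add(2, Mul(-1, Mul(-9, -2))), -1) = Pow(Add(2, Mul(-1, 18)), -1) = Pow(Add(2, -18), -1) = Pow(-16, -1) = Rational(-1, 16)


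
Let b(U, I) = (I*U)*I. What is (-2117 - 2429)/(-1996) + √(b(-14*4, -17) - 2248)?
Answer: 2273/998 + 96*I*√2 ≈ 2.2776 + 135.76*I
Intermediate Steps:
b(U, I) = U*I²
(-2117 - 2429)/(-1996) + √(b(-14*4, -17) - 2248) = (-2117 - 2429)/(-1996) + √(-14*4*(-17)² - 2248) = -4546*(-1/1996) + √(-56*289 - 2248) = 2273/998 + √(-16184 - 2248) = 2273/998 + √(-18432) = 2273/998 + 96*I*√2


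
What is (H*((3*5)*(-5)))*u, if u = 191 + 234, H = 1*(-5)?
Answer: 159375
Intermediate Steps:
H = -5
u = 425
(H*((3*5)*(-5)))*u = -5*3*5*(-5)*425 = -75*(-5)*425 = -5*(-75)*425 = 375*425 = 159375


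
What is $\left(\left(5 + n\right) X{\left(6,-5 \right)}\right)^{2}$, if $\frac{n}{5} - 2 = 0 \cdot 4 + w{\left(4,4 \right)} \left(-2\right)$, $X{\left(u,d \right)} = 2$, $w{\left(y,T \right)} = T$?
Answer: $2500$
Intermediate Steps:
$n = -30$ ($n = 10 + 5 \left(0 \cdot 4 + 4 \left(-2\right)\right) = 10 + 5 \left(0 - 8\right) = 10 + 5 \left(-8\right) = 10 - 40 = -30$)
$\left(\left(5 + n\right) X{\left(6,-5 \right)}\right)^{2} = \left(\left(5 - 30\right) 2\right)^{2} = \left(\left(-25\right) 2\right)^{2} = \left(-50\right)^{2} = 2500$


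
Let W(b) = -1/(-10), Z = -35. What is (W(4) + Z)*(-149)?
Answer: 52001/10 ≈ 5200.1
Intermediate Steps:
W(b) = ⅒ (W(b) = -1*(-⅒) = ⅒)
(W(4) + Z)*(-149) = (⅒ - 35)*(-149) = -349/10*(-149) = 52001/10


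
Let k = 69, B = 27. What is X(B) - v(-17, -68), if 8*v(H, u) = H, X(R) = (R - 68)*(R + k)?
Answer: -31471/8 ≈ -3933.9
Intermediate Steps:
X(R) = (-68 + R)*(69 + R) (X(R) = (R - 68)*(R + 69) = (-68 + R)*(69 + R))
v(H, u) = H/8
X(B) - v(-17, -68) = (-4692 + 27 + 27²) - (-17)/8 = (-4692 + 27 + 729) - 1*(-17/8) = -3936 + 17/8 = -31471/8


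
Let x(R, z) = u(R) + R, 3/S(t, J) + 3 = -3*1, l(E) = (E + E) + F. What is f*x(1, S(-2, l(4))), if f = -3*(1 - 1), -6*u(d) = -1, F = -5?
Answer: 0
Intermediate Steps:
l(E) = -5 + 2*E (l(E) = (E + E) - 5 = 2*E - 5 = -5 + 2*E)
u(d) = ⅙ (u(d) = -⅙*(-1) = ⅙)
S(t, J) = -½ (S(t, J) = 3/(-3 - 3*1) = 3/(-3 - 3) = 3/(-6) = 3*(-⅙) = -½)
x(R, z) = ⅙ + R
f = 0 (f = -3*0 = 0)
f*x(1, S(-2, l(4))) = 0*(⅙ + 1) = 0*(7/6) = 0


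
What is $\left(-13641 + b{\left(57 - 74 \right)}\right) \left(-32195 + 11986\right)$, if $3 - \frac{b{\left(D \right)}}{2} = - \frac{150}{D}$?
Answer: $\frac{4690407855}{17} \approx 2.7591 \cdot 10^{8}$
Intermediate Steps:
$b{\left(D \right)} = 6 + \frac{300}{D}$ ($b{\left(D \right)} = 6 - 2 \left(- \frac{150}{D}\right) = 6 + \frac{300}{D}$)
$\left(-13641 + b{\left(57 - 74 \right)}\right) \left(-32195 + 11986\right) = \left(-13641 + \left(6 + \frac{300}{57 - 74}\right)\right) \left(-32195 + 11986\right) = \left(-13641 + \left(6 + \frac{300}{-17}\right)\right) \left(-20209\right) = \left(-13641 + \left(6 + 300 \left(- \frac{1}{17}\right)\right)\right) \left(-20209\right) = \left(-13641 + \left(6 - \frac{300}{17}\right)\right) \left(-20209\right) = \left(-13641 - \frac{198}{17}\right) \left(-20209\right) = \left(- \frac{232095}{17}\right) \left(-20209\right) = \frac{4690407855}{17}$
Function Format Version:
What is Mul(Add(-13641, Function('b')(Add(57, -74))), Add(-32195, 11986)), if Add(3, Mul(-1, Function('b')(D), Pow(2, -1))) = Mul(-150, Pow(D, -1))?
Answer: Rational(4690407855, 17) ≈ 2.7591e+8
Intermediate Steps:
Function('b')(D) = Add(6, Mul(300, Pow(D, -1))) (Function('b')(D) = Add(6, Mul(-2, Mul(-150, Pow(D, -1)))) = Add(6, Mul(300, Pow(D, -1))))
Mul(Add(-13641, Function('b')(Add(57, -74))), Add(-32195, 11986)) = Mul(Add(-13641, Add(6, Mul(300, Pow(Add(57, -74), -1)))), Add(-32195, 11986)) = Mul(Add(-13641, Add(6, Mul(300, Pow(-17, -1)))), -20209) = Mul(Add(-13641, Add(6, Mul(300, Rational(-1, 17)))), -20209) = Mul(Add(-13641, Add(6, Rational(-300, 17))), -20209) = Mul(Add(-13641, Rational(-198, 17)), -20209) = Mul(Rational(-232095, 17), -20209) = Rational(4690407855, 17)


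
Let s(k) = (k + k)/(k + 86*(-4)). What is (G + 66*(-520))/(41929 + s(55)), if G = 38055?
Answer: 1079415/12117371 ≈ 0.089080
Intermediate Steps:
s(k) = 2*k/(-344 + k) (s(k) = (2*k)/(k - 344) = (2*k)/(-344 + k) = 2*k/(-344 + k))
(G + 66*(-520))/(41929 + s(55)) = (38055 + 66*(-520))/(41929 + 2*55/(-344 + 55)) = (38055 - 34320)/(41929 + 2*55/(-289)) = 3735/(41929 + 2*55*(-1/289)) = 3735/(41929 - 110/289) = 3735/(12117371/289) = 3735*(289/12117371) = 1079415/12117371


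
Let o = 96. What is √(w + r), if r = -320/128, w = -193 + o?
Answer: I*√398/2 ≈ 9.975*I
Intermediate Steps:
w = -97 (w = -193 + 96 = -97)
r = -5/2 (r = -320*1/128 = -5/2 ≈ -2.5000)
√(w + r) = √(-97 - 5/2) = √(-199/2) = I*√398/2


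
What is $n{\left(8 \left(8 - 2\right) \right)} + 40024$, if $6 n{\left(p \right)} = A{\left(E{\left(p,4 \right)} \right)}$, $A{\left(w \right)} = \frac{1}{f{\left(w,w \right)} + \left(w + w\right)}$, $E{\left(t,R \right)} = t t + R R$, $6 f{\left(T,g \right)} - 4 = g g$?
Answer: $\frac{216539605857}{5410244} \approx 40024.0$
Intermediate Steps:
$f{\left(T,g \right)} = \frac{2}{3} + \frac{g^{2}}{6}$ ($f{\left(T,g \right)} = \frac{2}{3} + \frac{g g}{6} = \frac{2}{3} + \frac{g^{2}}{6}$)
$E{\left(t,R \right)} = R^{2} + t^{2}$ ($E{\left(t,R \right)} = t^{2} + R^{2} = R^{2} + t^{2}$)
$A{\left(w \right)} = \frac{1}{\frac{2}{3} + 2 w + \frac{w^{2}}{6}}$ ($A{\left(w \right)} = \frac{1}{\left(\frac{2}{3} + \frac{w^{2}}{6}\right) + \left(w + w\right)} = \frac{1}{\left(\frac{2}{3} + \frac{w^{2}}{6}\right) + 2 w} = \frac{1}{\frac{2}{3} + 2 w + \frac{w^{2}}{6}}$)
$n{\left(p \right)} = \frac{1}{196 + \left(16 + p^{2}\right)^{2} + 12 p^{2}}$ ($n{\left(p \right)} = \frac{6 \frac{1}{4 + \left(4^{2} + p^{2}\right)^{2} + 12 \left(4^{2} + p^{2}\right)}}{6} = \frac{6 \frac{1}{4 + \left(16 + p^{2}\right)^{2} + 12 \left(16 + p^{2}\right)}}{6} = \frac{6 \frac{1}{4 + \left(16 + p^{2}\right)^{2} + \left(192 + 12 p^{2}\right)}}{6} = \frac{6 \frac{1}{196 + \left(16 + p^{2}\right)^{2} + 12 p^{2}}}{6} = \frac{1}{196 + \left(16 + p^{2}\right)^{2} + 12 p^{2}}$)
$n{\left(8 \left(8 - 2\right) \right)} + 40024 = \frac{1}{452 + \left(8 \left(8 - 2\right)\right)^{4} + 44 \left(8 \left(8 - 2\right)\right)^{2}} + 40024 = \frac{1}{452 + \left(8 \cdot 6\right)^{4} + 44 \left(8 \cdot 6\right)^{2}} + 40024 = \frac{1}{452 + 48^{4} + 44 \cdot 48^{2}} + 40024 = \frac{1}{452 + 5308416 + 44 \cdot 2304} + 40024 = \frac{1}{452 + 5308416 + 101376} + 40024 = \frac{1}{5410244} + 40024 = \frac{216539605857}{5410244}$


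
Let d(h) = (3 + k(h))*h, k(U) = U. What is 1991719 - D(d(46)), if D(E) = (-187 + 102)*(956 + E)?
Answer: 2264569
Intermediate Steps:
d(h) = h*(3 + h) (d(h) = (3 + h)*h = h*(3 + h))
D(E) = -81260 - 85*E (D(E) = -85*(956 + E) = -81260 - 85*E)
1991719 - D(d(46)) = 1991719 - (-81260 - 3910*(3 + 46)) = 1991719 - (-81260 - 3910*49) = 1991719 - (-81260 - 85*2254) = 1991719 - (-81260 - 191590) = 1991719 - 1*(-272850) = 1991719 + 272850 = 2264569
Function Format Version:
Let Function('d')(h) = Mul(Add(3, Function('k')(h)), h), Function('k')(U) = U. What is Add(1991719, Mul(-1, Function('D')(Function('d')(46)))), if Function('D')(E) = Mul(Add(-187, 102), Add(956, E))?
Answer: 2264569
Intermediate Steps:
Function('d')(h) = Mul(h, Add(3, h)) (Function('d')(h) = Mul(Add(3, h), h) = Mul(h, Add(3, h)))
Function('D')(E) = Add(-81260, Mul(-85, E)) (Function('D')(E) = Mul(-85, Add(956, E)) = Add(-81260, Mul(-85, E)))
Add(1991719, Mul(-1, Function('D')(Function('d')(46)))) = Add(1991719, Mul(-1, Add(-81260, Mul(-85, Mul(46, Add(3, 46)))))) = Add(1991719, Mul(-1, Add(-81260, Mul(-85, Mul(46, 49))))) = Add(1991719, Mul(-1, Add(-81260, Mul(-85, 2254)))) = Add(1991719, Mul(-1, Add(-81260, -191590))) = Add(1991719, Mul(-1, -272850)) = Add(1991719, 272850) = 2264569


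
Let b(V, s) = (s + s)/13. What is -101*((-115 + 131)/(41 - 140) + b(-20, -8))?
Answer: 180992/1287 ≈ 140.63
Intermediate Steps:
b(V, s) = 2*s/13 (b(V, s) = (2*s)*(1/13) = 2*s/13)
-101*((-115 + 131)/(41 - 140) + b(-20, -8)) = -101*((-115 + 131)/(41 - 140) + (2/13)*(-8)) = -101*(16/(-99) - 16/13) = -101*(16*(-1/99) - 16/13) = -101*(-16/99 - 16/13) = -101*(-1792/1287) = 180992/1287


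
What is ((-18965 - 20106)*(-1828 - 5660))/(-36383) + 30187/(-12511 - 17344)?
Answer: -8735586004661/1086214465 ≈ -8042.2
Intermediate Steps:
((-18965 - 20106)*(-1828 - 5660))/(-36383) + 30187/(-12511 - 17344) = -39071*(-7488)*(-1/36383) + 30187/(-29855) = 292563648*(-1/36383) + 30187*(-1/29855) = -292563648/36383 - 30187/29855 = -8735586004661/1086214465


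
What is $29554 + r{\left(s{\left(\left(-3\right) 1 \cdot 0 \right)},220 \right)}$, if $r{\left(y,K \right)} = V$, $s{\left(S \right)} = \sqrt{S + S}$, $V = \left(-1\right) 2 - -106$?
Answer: $29658$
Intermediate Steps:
$V = 104$ ($V = -2 + 106 = 104$)
$s{\left(S \right)} = \sqrt{2} \sqrt{S}$ ($s{\left(S \right)} = \sqrt{2 S} = \sqrt{2} \sqrt{S}$)
$r{\left(y,K \right)} = 104$
$29554 + r{\left(s{\left(\left(-3\right) 1 \cdot 0 \right)},220 \right)} = 29554 + 104 = 29658$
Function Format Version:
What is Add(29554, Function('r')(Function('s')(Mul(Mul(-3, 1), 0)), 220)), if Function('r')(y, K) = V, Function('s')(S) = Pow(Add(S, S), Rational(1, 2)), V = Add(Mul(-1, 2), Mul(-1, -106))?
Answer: 29658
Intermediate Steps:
V = 104 (V = Add(-2, 106) = 104)
Function('s')(S) = Mul(Pow(2, Rational(1, 2)), Pow(S, Rational(1, 2))) (Function('s')(S) = Pow(Mul(2, S), Rational(1, 2)) = Mul(Pow(2, Rational(1, 2)), Pow(S, Rational(1, 2))))
Function('r')(y, K) = 104
Add(29554, Function('r')(Function('s')(Mul(Mul(-3, 1), 0)), 220)) = Add(29554, 104) = 29658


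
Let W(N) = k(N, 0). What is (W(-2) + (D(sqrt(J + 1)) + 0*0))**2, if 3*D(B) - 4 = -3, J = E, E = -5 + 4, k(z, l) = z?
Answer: 25/9 ≈ 2.7778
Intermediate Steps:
E = -1
J = -1
D(B) = 1/3 (D(B) = 4/3 + (1/3)*(-3) = 4/3 - 1 = 1/3)
W(N) = N
(W(-2) + (D(sqrt(J + 1)) + 0*0))**2 = (-2 + (1/3 + 0*0))**2 = (-2 + (1/3 + 0))**2 = (-2 + 1/3)**2 = (-5/3)**2 = 25/9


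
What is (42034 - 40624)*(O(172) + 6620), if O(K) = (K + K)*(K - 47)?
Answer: 69964200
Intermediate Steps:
O(K) = 2*K*(-47 + K) (O(K) = (2*K)*(-47 + K) = 2*K*(-47 + K))
(42034 - 40624)*(O(172) + 6620) = (42034 - 40624)*(2*172*(-47 + 172) + 6620) = 1410*(2*172*125 + 6620) = 1410*(43000 + 6620) = 1410*49620 = 69964200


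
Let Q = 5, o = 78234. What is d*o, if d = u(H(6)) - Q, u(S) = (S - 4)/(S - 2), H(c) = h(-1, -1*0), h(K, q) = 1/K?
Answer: -260780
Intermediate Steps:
H(c) = -1 (H(c) = 1/(-1) = -1)
u(S) = (-4 + S)/(-2 + S)
d = -10/3 (d = (-4 - 1)/(-2 - 1) - 1*5 = -5/(-3) - 5 = -⅓*(-5) - 5 = 5/3 - 5 = -10/3 ≈ -3.3333)
d*o = -10/3*78234 = -260780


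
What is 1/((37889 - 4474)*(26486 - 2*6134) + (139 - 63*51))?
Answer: 1/475091396 ≈ 2.1049e-9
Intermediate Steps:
1/((37889 - 4474)*(26486 - 2*6134) + (139 - 63*51)) = 1/(33415*(26486 - 12268) + (139 - 3213)) = 1/(33415*14218 - 3074) = 1/(475094470 - 3074) = 1/475091396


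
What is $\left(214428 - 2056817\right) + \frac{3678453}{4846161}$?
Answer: $- \frac{2976170013392}{1615387} \approx -1.8424 \cdot 10^{6}$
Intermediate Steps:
$\left(214428 - 2056817\right) + \frac{3678453}{4846161} = -1842389 + 3678453 \cdot \frac{1}{4846161} = -1842389 + \frac{1226151}{1615387} = - \frac{2976170013392}{1615387}$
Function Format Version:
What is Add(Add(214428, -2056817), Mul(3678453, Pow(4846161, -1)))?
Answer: Rational(-2976170013392, 1615387) ≈ -1.8424e+6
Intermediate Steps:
Add(Add(214428, -2056817), Mul(3678453, Pow(4846161, -1))) = Add(-1842389, Mul(3678453, Rational(1, 4846161))) = Add(-1842389, Rational(1226151, 1615387)) = Rational(-2976170013392, 1615387)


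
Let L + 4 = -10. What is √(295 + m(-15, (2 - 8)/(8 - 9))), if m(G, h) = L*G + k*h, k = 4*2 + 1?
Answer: √559 ≈ 23.643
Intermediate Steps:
L = -14 (L = -4 - 10 = -14)
k = 9 (k = 8 + 1 = 9)
m(G, h) = -14*G + 9*h
√(295 + m(-15, (2 - 8)/(8 - 9))) = √(295 + (-14*(-15) + 9*((2 - 8)/(8 - 9)))) = √(295 + (210 + 9*(-6/(-1)))) = √(295 + (210 + 9*(-6*(-1)))) = √(295 + (210 + 9*6)) = √(295 + (210 + 54)) = √(295 + 264) = √559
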